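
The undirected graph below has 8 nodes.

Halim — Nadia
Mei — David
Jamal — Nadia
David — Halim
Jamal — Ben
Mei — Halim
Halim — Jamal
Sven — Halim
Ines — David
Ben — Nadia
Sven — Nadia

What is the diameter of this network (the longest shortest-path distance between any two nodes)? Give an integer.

4

Eccentricity of each node (its greatest distance to any other): Ben:4, David:3, Halim:2, Ines:4, Jamal:3, Mei:3, Nadia:3, Sven:3.
The maximum eccentricity is 4, realized for instance by the pair Ines–Ben via Ines – David – Halim – Jamal – Ben. So the diameter is 4.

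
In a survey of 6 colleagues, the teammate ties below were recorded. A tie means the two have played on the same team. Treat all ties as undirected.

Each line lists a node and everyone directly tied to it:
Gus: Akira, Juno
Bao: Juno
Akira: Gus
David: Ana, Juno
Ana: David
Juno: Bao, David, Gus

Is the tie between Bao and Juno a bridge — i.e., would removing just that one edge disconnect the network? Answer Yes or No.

Without the Bao–Juno edge there is no alternate route between Bao and Juno, so the network disconnects. It is a bridge.

Yes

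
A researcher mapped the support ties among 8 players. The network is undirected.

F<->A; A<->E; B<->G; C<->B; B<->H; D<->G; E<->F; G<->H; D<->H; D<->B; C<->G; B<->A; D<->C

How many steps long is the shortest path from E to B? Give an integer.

2

One shortest route is E – A – B, which uses 2 edges, and E and B are not directly tied, so nothing shorter exists. So d(E,B) = 2.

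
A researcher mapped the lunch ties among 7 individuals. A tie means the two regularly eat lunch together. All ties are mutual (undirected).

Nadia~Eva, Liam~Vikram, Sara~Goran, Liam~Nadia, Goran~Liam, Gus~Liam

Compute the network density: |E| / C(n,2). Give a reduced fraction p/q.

2/7

There are 6 edges and 7 nodes, so the maximum possible is C(7,2) = 21.
Density = 6/21 = 2/7.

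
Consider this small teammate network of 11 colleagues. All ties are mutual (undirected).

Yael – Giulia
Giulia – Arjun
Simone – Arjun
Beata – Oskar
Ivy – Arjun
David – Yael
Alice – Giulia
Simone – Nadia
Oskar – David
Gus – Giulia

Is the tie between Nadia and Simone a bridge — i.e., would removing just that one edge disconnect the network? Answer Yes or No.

Without the Nadia–Simone edge there is no alternate route between Nadia and Simone, so the network disconnects. It is a bridge.

Yes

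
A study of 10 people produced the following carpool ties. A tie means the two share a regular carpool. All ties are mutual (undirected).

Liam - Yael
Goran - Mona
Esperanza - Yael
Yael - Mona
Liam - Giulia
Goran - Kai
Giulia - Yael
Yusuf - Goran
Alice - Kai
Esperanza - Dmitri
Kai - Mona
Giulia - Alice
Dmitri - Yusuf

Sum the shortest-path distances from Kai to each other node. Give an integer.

18

Distances from Kai: Alice:1, Dmitri:3, Esperanza:3, Giulia:2, Goran:1, Liam:3, Mona:1, Yael:2, Yusuf:2.
Sum = 1 + 3 + 3 + 2 + 1 + 3 + 1 + 2 + 2 = 18.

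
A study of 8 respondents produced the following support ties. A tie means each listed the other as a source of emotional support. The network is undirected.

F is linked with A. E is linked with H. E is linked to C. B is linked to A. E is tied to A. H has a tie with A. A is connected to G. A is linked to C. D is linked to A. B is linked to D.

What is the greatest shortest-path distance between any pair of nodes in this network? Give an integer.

Eccentricity of each node (its greatest distance to any other): A:1, B:2, C:2, D:2, E:2, F:2, G:2, H:2.
The maximum eccentricity is 2, realized for instance by the pair G–H via G – A – H. So the diameter is 2.

2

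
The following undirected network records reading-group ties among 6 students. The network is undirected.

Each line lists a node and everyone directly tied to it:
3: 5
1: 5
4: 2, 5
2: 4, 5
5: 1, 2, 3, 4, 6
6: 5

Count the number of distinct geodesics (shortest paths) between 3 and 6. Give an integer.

1

The shortest distance is 2, and the only length-2 path is 3–5–6. So there is exactly 1 shortest path.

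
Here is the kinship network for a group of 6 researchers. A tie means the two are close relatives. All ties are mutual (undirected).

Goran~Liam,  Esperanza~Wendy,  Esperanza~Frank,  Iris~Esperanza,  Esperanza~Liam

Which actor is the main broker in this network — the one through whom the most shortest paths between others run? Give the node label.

Unnormalized betweenness of each node: Esperanza:9, Frank:0, Goran:0, Iris:0, Liam:4, Wendy:0.
Esperanza has the largest value, 9, making it the main broker — the node through which the most shortest paths run.

Esperanza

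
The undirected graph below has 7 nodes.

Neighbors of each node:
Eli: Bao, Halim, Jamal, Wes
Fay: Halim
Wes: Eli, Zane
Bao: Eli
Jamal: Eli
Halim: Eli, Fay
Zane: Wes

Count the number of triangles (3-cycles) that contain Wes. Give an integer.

0

Wes's neighbors are Eli and Zane, but none of them are tied to each other, so no triangle contains Wes.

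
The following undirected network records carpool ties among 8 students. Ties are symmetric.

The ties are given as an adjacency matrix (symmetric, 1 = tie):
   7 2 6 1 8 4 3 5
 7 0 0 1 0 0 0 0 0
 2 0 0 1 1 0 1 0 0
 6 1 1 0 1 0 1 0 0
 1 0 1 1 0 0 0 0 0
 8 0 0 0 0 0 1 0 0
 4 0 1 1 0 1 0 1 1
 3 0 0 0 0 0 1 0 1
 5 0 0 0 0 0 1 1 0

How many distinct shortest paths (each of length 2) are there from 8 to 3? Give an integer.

The shortest distance is 2, and the only length-2 path is 8–4–3. So there is exactly 1 shortest path.

1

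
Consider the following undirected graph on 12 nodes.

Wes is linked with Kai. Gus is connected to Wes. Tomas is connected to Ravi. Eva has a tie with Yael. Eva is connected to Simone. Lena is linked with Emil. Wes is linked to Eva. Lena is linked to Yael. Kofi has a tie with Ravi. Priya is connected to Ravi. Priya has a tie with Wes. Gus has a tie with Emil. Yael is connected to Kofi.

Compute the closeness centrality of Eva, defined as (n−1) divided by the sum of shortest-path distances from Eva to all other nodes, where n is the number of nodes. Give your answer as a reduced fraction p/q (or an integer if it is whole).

Distances from Eva: Emil:3, Gus:2, Kai:2, Kofi:2, Lena:2, Priya:2, Ravi:3, Simone:1, Tomas:4, Wes:1, Yael:1. Sum = 23.
n = 12, so closeness = 11/23.

11/23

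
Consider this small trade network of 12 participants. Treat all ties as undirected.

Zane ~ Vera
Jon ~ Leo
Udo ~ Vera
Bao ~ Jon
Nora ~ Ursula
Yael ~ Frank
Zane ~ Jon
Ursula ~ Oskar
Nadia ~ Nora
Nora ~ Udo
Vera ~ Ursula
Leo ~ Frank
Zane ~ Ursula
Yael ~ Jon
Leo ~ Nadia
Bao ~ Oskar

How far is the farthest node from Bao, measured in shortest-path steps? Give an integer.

Distances from Bao: Frank:3, Jon:1, Leo:2, Nadia:3, Nora:3, Oskar:1, Udo:4, Ursula:2, Vera:3, Yael:2, Zane:2.
The largest is 4 (to Udo), so the eccentricity of Bao is 4.

4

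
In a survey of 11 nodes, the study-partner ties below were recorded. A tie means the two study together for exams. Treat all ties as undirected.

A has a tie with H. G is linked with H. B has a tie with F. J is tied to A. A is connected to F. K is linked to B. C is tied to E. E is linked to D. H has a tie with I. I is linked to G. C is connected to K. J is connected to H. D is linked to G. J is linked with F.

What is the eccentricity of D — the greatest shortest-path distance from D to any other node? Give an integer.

4

Distances from D: A:3, B:4, C:2, E:1, F:4, G:1, H:2, I:2, J:3, K:3.
The largest is 4 (to B and F), so the eccentricity of D is 4.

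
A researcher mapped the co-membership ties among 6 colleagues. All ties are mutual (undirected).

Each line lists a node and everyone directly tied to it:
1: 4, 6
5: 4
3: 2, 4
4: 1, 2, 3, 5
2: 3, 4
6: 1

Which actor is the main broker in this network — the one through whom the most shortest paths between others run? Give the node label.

4

Unnormalized betweenness of each node: 1:4, 2:0, 3:0, 4:8, 5:0, 6:0.
4 has the largest value, 8, making it the main broker — the node through which the most shortest paths run.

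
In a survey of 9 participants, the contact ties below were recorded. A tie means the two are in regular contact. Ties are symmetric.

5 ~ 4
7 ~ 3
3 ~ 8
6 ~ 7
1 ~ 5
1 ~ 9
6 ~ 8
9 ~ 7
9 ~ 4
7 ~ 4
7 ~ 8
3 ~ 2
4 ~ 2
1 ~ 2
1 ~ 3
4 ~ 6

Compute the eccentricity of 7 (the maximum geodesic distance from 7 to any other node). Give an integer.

2

Distances from 7: 1:2, 2:2, 3:1, 4:1, 5:2, 6:1, 8:1, 9:1.
The largest is 2 (to 2, 5, and 1), so the eccentricity of 7 is 2.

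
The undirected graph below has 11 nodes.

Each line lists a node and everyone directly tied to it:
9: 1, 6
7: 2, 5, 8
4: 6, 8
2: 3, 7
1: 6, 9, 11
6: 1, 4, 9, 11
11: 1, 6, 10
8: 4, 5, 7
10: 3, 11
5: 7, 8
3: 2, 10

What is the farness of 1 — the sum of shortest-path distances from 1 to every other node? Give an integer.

25

Distances from 1: 2:4, 3:3, 4:2, 5:4, 6:1, 7:4, 8:3, 9:1, 10:2, 11:1.
Sum = 4 + 3 + 2 + 4 + 1 + 4 + 3 + 1 + 2 + 1 = 25.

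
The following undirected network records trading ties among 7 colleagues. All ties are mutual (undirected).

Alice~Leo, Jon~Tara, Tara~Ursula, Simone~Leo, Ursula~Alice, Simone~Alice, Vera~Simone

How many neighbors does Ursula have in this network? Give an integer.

Ursula is directly tied to Alice and Tara. That is 2 neighbors, so the degree of Ursula is 2.

2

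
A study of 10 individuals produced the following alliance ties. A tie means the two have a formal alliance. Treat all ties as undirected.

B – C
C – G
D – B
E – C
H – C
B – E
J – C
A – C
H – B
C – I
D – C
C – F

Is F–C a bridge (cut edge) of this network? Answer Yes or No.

Yes

Without the F–C edge there is no alternate route between F and C, so the network disconnects. It is a bridge.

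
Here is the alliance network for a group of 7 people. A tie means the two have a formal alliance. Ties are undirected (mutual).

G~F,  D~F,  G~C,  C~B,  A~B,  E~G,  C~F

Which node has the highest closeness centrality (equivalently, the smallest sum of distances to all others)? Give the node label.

C

Farness (sum of distances to all others) for each node — A:17, B:12, C:9, D:15, E:15, F:10, G:10.
The smallest farness is 9, for C, so C has the highest closeness.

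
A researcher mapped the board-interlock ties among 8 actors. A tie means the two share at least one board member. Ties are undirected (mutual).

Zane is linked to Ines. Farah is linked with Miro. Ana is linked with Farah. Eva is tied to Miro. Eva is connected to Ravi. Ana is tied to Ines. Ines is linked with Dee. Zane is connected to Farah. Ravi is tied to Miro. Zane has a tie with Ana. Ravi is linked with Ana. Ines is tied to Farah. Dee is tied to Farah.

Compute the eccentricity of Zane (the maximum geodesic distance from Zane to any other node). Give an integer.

3

Distances from Zane: Ana:1, Dee:2, Eva:3, Farah:1, Ines:1, Miro:2, Ravi:2.
The largest is 3 (to Eva), so the eccentricity of Zane is 3.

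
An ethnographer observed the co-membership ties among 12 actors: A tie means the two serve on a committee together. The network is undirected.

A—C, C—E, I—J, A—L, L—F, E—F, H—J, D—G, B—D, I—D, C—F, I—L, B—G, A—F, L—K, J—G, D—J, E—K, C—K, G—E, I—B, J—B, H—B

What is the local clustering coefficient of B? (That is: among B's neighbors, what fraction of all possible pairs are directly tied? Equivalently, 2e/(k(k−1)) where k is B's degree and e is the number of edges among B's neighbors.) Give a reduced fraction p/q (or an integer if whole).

B's neighbors: D, G, H, I, and J (k = 5).
Possible neighbor pairs: C(5,2) = 10. Edges among them: D–G, D–I, D–J, G–J, H–J, I–J → e = 6.
Clustering(B) = 6/10 = 3/5.

3/5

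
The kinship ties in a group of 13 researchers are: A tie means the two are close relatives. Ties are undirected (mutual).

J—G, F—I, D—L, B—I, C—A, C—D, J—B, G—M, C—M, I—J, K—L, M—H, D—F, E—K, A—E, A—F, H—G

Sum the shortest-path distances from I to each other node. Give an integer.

28

Distances from I: A:2, B:1, C:3, D:2, E:3, F:1, G:2, H:3, J:1, K:4, L:3, M:3.
Sum = 2 + 1 + 3 + 2 + 3 + 1 + 2 + 3 + 1 + 4 + 3 + 3 = 28.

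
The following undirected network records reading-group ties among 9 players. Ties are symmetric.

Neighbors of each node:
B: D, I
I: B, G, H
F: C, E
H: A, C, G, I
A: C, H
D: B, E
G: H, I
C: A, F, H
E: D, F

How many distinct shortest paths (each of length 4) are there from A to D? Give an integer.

2

The shortest distance is 4. The length-4 paths are: A–H–I–B–D; A–C–F–E–D.
That gives 2 distinct shortest paths.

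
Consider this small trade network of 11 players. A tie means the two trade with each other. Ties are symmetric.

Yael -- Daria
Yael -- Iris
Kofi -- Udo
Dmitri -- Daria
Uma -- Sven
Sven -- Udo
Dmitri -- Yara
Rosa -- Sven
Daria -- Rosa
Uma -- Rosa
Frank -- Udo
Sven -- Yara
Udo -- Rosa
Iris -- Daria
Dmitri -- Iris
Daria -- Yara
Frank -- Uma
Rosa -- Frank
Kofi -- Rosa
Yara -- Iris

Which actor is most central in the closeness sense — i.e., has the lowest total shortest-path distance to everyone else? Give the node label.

Rosa

Farness (sum of distances to all others) for each node — Daria:15, Dmitri:21, Frank:21, Iris:20, Kofi:22, Rosa:14, Sven:17, Udo:19, Uma:20, Yael:23, Yara:18.
The smallest farness is 14, for Rosa, so Rosa has the highest closeness.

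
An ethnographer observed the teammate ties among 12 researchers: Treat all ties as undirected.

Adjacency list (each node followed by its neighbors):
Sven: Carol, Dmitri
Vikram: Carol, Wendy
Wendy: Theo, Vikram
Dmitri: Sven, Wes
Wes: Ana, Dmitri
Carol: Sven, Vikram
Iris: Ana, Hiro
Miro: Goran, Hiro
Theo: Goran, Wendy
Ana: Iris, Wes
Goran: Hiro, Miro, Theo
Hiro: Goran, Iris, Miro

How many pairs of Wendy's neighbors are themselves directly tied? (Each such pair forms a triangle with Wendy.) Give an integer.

0

Wendy's neighbors are Theo and Vikram, but none of them are tied to each other, so no triangle contains Wendy.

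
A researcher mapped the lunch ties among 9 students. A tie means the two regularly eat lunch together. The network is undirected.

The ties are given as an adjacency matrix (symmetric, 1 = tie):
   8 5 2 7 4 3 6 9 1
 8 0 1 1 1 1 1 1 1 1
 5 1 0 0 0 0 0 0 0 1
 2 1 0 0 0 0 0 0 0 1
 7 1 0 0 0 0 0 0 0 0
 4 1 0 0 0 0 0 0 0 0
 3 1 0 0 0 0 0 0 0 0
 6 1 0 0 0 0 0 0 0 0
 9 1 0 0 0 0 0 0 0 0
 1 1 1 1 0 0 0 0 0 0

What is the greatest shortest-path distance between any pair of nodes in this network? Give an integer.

2

Eccentricity of each node (its greatest distance to any other): 1:2, 2:2, 3:2, 4:2, 5:2, 6:2, 7:2, 8:1, 9:2.
The maximum eccentricity is 2, realized for instance by the pair 5–2 via 5 – 8 – 2. So the diameter is 2.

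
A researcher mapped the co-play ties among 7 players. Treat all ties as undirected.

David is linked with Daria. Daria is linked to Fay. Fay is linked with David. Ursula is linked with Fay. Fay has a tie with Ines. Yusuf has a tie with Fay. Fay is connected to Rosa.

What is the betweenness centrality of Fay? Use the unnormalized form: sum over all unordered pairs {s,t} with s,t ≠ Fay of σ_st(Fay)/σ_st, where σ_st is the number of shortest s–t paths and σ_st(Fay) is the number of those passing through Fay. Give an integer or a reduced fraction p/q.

Pairs whose geodesics pass through Fay — Ursula–Yusuf: 1; Ursula–Daria: 1; Ursula–Ines: 1; Ursula–David: 1; Ursula–Rosa: 1; Yusuf–Daria: 1; Yusuf–Ines: 1; Yusuf–David: 1; Yusuf–Rosa: 1; Daria–Ines: 1; Daria–Rosa: 1; Ines–David: 1; Ines–Rosa: 1; David–Rosa: 1.
All other pairs contribute 0.
Summing the contributions gives betweenness(Fay) = 14.

14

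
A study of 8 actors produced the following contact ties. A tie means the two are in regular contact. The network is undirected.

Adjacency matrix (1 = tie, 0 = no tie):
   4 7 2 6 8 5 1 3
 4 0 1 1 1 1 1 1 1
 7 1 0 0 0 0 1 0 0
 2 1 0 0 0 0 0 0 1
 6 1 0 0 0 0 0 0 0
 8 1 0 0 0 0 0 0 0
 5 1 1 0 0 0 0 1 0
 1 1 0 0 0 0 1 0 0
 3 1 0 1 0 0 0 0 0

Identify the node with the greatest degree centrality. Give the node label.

4

Degrees — 1:2, 2:2, 3:2, 4:7, 5:3, 6:1, 7:2, 8:1.
The maximum is 7, attained only by 4.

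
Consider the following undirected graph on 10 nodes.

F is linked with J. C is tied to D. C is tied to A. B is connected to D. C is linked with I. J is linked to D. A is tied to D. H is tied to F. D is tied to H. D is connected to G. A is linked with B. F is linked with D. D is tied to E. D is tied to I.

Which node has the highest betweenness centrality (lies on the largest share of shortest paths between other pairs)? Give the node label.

D

Unnormalized betweenness of each node: A:1/2, B:0, C:1/2, D:59/2, E:0, F:1/2, G:0, H:0, I:0, J:0.
D has the largest value, 59/2, making it the main broker — the node through which the most shortest paths run.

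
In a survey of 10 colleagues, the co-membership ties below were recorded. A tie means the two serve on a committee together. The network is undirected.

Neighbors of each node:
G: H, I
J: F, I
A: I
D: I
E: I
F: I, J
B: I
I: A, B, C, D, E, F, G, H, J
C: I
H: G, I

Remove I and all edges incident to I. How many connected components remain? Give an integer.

Without I, the remaining ties split the others into: {D}; {C}; {B}; {A}; {G, H}; {F, J}; {E}.
That's 7 separate components.

7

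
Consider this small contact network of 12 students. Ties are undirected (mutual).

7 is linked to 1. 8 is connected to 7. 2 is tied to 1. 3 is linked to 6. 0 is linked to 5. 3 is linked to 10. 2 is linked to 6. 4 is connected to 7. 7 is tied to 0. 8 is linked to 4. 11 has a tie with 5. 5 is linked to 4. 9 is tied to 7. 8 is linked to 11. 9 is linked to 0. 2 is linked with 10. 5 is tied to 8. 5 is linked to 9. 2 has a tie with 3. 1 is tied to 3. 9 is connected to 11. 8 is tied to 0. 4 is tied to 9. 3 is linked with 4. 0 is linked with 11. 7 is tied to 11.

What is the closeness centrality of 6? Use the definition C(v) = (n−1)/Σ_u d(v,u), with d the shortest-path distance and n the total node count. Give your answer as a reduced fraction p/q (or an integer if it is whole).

11/28

Distances from 6: 0:4, 1:2, 2:1, 3:1, 4:2, 5:3, 7:3, 8:3, 9:3, 10:2, 11:4. Sum = 28.
n = 12, so closeness = 11/28.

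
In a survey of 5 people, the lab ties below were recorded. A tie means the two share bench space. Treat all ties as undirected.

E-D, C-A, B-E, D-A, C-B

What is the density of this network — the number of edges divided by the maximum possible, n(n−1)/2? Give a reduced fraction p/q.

There are 5 edges and 5 nodes, so the maximum possible is C(5,2) = 10.
Density = 5/10 = 1/2.

1/2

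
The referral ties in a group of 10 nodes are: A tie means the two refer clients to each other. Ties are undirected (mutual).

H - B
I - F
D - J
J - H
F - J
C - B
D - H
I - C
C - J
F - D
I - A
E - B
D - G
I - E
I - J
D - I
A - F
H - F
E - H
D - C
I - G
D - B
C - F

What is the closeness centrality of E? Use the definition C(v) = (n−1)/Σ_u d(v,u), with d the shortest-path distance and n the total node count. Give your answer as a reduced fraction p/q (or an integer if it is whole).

3/5

Distances from E: A:2, B:1, C:2, D:2, F:2, G:2, H:1, I:1, J:2. Sum = 15.
n = 10, so closeness = 9/15 = 3/5.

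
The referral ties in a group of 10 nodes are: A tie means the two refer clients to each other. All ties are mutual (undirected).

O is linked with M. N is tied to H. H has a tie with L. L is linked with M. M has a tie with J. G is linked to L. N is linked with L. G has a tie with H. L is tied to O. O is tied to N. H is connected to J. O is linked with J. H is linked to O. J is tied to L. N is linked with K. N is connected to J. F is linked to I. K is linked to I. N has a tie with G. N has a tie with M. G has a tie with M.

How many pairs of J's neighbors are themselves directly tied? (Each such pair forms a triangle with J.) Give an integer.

J's neighbors: H, L, M, N, and O.
Neighbor pairs that are themselves tied: J–H–L; J–H–N; J–H–O; J–L–M; J–L–N; J–L–O; J–M–N; J–M–O; J–N–O. Each forms one triangle with J, for 9 in total.

9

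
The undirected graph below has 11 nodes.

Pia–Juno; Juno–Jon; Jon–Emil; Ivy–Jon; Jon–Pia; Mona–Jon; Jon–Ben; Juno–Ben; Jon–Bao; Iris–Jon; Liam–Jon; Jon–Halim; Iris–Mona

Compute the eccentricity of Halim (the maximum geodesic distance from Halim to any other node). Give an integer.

Distances from Halim: Bao:2, Ben:2, Emil:2, Iris:2, Ivy:2, Jon:1, Juno:2, Liam:2, Mona:2, Pia:2.
The largest is 2 (to Pia, Bao, Emil, Mona, Iris, Ben, Ivy, Juno, and Liam), so the eccentricity of Halim is 2.

2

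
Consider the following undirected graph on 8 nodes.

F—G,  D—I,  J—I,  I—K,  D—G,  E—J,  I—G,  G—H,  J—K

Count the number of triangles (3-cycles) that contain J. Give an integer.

1

J's neighbors: E, I, and K.
Neighbor pairs that are themselves tied: J–I–K. Each forms one triangle with J, for 1 in total.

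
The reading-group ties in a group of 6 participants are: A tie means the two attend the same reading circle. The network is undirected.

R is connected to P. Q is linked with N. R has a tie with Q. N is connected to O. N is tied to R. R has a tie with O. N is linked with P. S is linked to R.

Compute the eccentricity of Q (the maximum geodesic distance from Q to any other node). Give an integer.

Distances from Q: N:1, O:2, P:2, R:1, S:2.
The largest is 2 (to S, O, and P), so the eccentricity of Q is 2.

2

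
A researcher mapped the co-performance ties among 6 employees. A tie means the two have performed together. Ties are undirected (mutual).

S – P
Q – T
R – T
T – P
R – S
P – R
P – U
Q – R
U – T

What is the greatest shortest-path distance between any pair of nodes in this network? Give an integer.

Eccentricity of each node (its greatest distance to any other): P:2, Q:2, R:2, S:2, T:2, U:2.
The maximum eccentricity is 2, realized for instance by the pair Q–U via Q – T – U. So the diameter is 2.

2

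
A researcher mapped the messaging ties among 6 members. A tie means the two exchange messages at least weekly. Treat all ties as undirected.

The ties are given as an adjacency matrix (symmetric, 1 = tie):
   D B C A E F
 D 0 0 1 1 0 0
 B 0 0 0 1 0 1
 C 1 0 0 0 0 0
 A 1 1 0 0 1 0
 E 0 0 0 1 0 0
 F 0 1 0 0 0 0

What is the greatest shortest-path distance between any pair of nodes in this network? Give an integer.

4

Eccentricity of each node (its greatest distance to any other): A:2, B:3, C:4, D:3, E:3, F:4.
The maximum eccentricity is 4, realized for instance by the pair C–F via C – D – A – B – F. So the diameter is 4.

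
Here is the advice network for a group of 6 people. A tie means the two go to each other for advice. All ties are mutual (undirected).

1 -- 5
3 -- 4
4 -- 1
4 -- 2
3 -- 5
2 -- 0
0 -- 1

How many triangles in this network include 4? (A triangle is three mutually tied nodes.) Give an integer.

0

4's neighbors are 1, 2, and 3, but none of them are tied to each other, so no triangle contains 4.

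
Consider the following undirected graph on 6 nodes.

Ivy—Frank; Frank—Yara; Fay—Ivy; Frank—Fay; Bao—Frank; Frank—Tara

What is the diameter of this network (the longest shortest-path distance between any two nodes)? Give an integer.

2

Eccentricity of each node (its greatest distance to any other): Bao:2, Fay:2, Frank:1, Ivy:2, Tara:2, Yara:2.
The maximum eccentricity is 2, realized for instance by the pair Fay–Tara via Fay – Frank – Tara. So the diameter is 2.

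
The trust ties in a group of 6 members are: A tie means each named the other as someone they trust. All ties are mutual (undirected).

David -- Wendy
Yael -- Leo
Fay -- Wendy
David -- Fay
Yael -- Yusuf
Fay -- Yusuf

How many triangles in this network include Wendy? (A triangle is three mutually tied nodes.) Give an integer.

1

Wendy's neighbors: David and Fay.
Neighbor pairs that are themselves tied: Wendy–David–Fay. Each forms one triangle with Wendy, for 1 in total.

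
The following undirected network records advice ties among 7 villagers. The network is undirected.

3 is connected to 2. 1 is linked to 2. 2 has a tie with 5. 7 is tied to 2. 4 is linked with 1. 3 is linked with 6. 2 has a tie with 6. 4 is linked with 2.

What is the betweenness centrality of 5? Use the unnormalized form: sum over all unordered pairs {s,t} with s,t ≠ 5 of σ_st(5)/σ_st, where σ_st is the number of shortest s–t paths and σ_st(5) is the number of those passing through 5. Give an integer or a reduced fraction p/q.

No shortest path between any pair of other nodes passes through 5.
Summing the contributions gives betweenness(5) = 0.

0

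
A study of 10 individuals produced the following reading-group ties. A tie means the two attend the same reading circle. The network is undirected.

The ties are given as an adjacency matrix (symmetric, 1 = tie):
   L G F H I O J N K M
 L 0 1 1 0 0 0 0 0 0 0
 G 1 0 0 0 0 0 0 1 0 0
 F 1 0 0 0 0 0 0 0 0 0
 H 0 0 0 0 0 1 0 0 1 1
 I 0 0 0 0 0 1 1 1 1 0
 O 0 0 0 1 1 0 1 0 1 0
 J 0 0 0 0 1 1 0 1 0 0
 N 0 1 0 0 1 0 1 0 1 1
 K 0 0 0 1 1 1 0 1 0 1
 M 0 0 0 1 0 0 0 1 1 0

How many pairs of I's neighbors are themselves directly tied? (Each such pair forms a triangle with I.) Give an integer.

I's neighbors: J, K, N, and O.
Neighbor pairs that are themselves tied: I–J–N; I–J–O; I–K–N; I–K–O. Each forms one triangle with I, for 4 in total.

4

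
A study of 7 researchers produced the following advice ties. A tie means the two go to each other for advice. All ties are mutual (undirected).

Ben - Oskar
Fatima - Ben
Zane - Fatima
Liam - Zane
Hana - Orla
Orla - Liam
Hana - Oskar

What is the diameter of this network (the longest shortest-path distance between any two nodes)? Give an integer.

3

Eccentricity of each node (its greatest distance to any other): Ben:3, Fatima:3, Hana:3, Liam:3, Orla:3, Oskar:3, Zane:3.
The maximum eccentricity is 3, realized for instance by the pair Ben–Orla via Ben – Oskar – Hana – Orla. So the diameter is 3.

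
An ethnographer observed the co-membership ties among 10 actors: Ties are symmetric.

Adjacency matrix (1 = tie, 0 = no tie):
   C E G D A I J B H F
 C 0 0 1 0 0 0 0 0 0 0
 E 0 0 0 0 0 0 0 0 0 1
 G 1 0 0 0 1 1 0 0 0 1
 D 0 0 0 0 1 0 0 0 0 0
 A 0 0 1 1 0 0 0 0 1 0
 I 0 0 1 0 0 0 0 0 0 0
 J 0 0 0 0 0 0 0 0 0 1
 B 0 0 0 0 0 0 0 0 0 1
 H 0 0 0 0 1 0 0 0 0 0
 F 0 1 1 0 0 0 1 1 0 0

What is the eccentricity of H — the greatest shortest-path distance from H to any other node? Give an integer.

4

Distances from H: A:1, B:4, C:3, D:2, E:4, F:3, G:2, I:3, J:4.
The largest is 4 (to E, J, and B), so the eccentricity of H is 4.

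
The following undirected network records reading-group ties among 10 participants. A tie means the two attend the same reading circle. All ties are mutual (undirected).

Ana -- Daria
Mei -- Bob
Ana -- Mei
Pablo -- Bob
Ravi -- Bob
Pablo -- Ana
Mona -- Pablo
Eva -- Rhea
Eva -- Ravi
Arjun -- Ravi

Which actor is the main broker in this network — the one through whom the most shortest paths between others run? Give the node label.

Bob

Unnormalized betweenness of each node: Ana:9, Arjun:0, Bob:21, Daria:0, Eva:8, Mei:5, Mona:0, Pablo:13, Ravi:20, Rhea:0.
Bob has the largest value, 21, making it the main broker — the node through which the most shortest paths run.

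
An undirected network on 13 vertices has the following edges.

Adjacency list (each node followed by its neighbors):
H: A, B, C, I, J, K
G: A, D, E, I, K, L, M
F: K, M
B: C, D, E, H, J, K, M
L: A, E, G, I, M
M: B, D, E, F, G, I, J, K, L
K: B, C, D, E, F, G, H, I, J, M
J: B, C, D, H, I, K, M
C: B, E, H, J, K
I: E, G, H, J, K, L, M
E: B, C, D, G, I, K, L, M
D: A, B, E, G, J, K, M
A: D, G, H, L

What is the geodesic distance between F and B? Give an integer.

One shortest route is F – K – B, which uses 2 edges, and F and B are not directly tied, so nothing shorter exists. So d(F,B) = 2.

2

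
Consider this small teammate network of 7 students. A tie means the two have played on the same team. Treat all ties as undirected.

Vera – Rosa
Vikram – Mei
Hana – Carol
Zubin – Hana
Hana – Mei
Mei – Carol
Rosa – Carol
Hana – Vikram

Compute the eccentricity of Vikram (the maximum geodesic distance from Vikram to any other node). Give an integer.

Distances from Vikram: Carol:2, Hana:1, Mei:1, Rosa:3, Vera:4, Zubin:2.
The largest is 4 (to Vera), so the eccentricity of Vikram is 4.

4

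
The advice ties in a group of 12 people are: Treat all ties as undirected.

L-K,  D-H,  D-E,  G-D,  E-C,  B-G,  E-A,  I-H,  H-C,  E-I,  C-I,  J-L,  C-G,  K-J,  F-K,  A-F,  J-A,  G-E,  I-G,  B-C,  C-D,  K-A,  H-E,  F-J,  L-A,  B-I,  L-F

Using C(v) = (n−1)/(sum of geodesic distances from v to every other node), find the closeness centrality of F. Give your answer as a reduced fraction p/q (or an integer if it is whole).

11/25

Distances from F: A:1, B:4, C:3, D:3, E:2, G:3, H:3, I:3, J:1, K:1, L:1. Sum = 25.
n = 12, so closeness = 11/25.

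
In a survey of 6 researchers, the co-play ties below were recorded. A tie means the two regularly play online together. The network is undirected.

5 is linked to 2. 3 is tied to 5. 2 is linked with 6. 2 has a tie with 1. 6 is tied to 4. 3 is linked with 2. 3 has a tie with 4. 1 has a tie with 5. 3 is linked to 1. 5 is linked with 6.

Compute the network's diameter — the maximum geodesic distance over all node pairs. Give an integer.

2

Eccentricity of each node (its greatest distance to any other): 1:2, 2:2, 3:2, 4:2, 5:2, 6:2.
The maximum eccentricity is 2, realized for instance by the pair 1–6 via 1 – 5 – 6. So the diameter is 2.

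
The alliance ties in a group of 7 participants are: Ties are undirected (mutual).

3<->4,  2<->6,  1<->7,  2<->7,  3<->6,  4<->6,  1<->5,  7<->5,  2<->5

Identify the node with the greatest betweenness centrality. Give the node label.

Unnormalized betweenness of each node: 1:0, 2:9, 3:0, 4:0, 5:2, 6:8, 7:2.
2 has the largest value, 9, making it the main broker — the node through which the most shortest paths run.

2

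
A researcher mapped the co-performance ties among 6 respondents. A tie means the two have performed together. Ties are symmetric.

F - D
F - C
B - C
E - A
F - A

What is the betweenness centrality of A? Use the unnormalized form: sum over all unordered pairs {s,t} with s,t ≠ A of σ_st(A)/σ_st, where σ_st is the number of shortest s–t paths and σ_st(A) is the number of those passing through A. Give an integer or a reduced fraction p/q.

4

Pairs whose geodesics pass through A — B–E: 1; D–E: 1; F–E: 1; E–C: 1.
All other pairs contribute 0.
Summing the contributions gives betweenness(A) = 4.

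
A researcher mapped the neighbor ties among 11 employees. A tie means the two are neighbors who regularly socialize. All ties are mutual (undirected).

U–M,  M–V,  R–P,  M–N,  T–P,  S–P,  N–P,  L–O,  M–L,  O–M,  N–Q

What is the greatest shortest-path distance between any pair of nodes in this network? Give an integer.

Eccentricity of each node (its greatest distance to any other): L:4, M:3, N:2, O:4, P:3, Q:3, R:4, S:4, T:4, U:4, V:4.
The maximum eccentricity is 4, realized for instance by the pair O–S via O – M – N – P – S. So the diameter is 4.

4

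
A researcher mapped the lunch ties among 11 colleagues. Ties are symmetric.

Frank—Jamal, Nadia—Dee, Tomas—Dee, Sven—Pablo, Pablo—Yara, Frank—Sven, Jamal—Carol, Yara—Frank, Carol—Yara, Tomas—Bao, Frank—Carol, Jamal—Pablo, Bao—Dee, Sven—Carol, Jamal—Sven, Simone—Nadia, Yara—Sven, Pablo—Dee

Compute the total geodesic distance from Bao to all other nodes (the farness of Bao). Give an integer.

26

Distances from Bao: Carol:4, Dee:1, Frank:4, Jamal:3, Nadia:2, Pablo:2, Simone:3, Sven:3, Tomas:1, Yara:3.
Sum = 4 + 1 + 4 + 3 + 2 + 2 + 3 + 3 + 1 + 3 = 26.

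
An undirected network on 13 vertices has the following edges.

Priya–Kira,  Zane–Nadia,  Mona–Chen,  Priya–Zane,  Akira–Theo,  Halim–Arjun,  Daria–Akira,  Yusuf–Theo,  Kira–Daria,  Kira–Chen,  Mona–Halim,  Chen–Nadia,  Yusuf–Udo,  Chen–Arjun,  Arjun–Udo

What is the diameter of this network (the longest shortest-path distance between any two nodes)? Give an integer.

Eccentricity of each node (its greatest distance to any other): Akira:5, Arjun:4, Chen:4, Daria:4, Halim:5, Kira:4, Mona:5, Nadia:5, Priya:5, Theo:5, Udo:4, Yusuf:5, Zane:5.
The maximum eccentricity is 5, realized for instance by the pair Mona–Theo via Mona – Chen – Arjun – Udo – Yusuf – Theo. So the diameter is 5.

5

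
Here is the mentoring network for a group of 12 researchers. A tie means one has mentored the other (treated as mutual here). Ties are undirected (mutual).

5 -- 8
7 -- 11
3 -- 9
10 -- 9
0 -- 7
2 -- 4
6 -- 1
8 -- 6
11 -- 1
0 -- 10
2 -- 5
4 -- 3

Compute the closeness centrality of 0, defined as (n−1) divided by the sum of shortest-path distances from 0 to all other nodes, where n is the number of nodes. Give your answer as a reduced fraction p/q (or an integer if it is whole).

Distances from 0: 1:3, 2:5, 3:3, 4:4, 5:6, 6:4, 7:1, 8:5, 9:2, 10:1, 11:2. Sum = 36.
n = 12, so closeness = 11/36.

11/36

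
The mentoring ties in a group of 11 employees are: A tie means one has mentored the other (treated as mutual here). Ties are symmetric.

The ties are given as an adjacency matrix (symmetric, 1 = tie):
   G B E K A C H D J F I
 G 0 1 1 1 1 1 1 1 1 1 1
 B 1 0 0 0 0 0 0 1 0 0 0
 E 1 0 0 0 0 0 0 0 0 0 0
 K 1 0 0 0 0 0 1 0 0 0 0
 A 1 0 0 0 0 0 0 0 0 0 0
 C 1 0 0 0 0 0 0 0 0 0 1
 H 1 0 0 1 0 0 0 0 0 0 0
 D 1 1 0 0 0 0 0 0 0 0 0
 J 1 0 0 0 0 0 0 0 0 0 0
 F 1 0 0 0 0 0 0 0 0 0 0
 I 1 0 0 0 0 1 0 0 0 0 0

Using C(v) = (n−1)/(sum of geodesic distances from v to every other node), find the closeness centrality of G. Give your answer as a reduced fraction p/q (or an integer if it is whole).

1

Distances from G: A:1, B:1, C:1, D:1, E:1, F:1, H:1, I:1, J:1, K:1. Sum = 10.
n = 11, so closeness = 10/10 = 1.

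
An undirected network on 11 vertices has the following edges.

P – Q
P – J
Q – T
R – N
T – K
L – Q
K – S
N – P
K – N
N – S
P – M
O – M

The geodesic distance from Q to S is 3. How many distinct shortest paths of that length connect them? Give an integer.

The shortest distance is 3. The length-3 paths are: Q–T–K–S; Q–P–N–S.
That gives 2 distinct shortest paths.

2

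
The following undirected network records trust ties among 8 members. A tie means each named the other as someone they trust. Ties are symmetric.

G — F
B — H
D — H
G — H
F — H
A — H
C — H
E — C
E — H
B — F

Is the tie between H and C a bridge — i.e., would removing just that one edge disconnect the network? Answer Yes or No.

No

Even without that edge, H still reaches C via H – E – C, so the network stays connected. Not a bridge.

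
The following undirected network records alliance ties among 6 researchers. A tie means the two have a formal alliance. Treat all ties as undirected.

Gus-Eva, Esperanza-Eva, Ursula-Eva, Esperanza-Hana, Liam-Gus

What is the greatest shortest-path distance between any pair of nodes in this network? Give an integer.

4

Eccentricity of each node (its greatest distance to any other): Esperanza:3, Eva:2, Gus:3, Hana:4, Liam:4, Ursula:3.
The maximum eccentricity is 4, realized for instance by the pair Hana–Liam via Hana – Esperanza – Eva – Gus – Liam. So the diameter is 4.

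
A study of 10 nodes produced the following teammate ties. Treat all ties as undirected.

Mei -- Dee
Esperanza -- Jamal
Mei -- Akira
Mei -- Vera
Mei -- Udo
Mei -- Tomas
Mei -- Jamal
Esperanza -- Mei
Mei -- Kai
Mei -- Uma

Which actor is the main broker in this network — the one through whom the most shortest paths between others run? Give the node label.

Unnormalized betweenness of each node: Akira:0, Dee:0, Esperanza:0, Jamal:0, Kai:0, Mei:35, Tomas:0, Udo:0, Uma:0, Vera:0.
Mei has the largest value, 35, making it the main broker — the node through which the most shortest paths run.

Mei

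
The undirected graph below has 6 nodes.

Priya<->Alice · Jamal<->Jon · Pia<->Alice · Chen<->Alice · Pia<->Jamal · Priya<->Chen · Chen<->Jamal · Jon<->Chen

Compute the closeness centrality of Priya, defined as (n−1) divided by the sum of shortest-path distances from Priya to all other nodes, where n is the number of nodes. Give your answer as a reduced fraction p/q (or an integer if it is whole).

5/8

Distances from Priya: Alice:1, Chen:1, Jamal:2, Jon:2, Pia:2. Sum = 8.
n = 6, so closeness = 5/8.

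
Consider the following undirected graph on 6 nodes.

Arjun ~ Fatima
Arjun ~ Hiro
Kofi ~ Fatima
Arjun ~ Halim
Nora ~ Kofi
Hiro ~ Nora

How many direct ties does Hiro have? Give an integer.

2

Hiro is directly tied to Arjun and Nora. That is 2 neighbors, so the degree of Hiro is 2.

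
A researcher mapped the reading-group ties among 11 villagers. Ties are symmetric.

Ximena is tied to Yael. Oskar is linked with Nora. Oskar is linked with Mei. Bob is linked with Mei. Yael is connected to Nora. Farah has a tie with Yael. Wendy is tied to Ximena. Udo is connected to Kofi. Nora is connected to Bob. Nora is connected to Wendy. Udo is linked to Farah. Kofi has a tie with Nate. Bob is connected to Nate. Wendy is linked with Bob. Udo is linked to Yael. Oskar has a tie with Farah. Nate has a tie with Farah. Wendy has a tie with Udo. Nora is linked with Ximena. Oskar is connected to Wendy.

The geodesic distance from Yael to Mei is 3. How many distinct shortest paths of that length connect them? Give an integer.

3

The shortest distance is 3. The length-3 paths are: Yael–Nora–Oskar–Mei; Yael–Farah–Oskar–Mei; Yael–Nora–Bob–Mei.
That gives 3 distinct shortest paths.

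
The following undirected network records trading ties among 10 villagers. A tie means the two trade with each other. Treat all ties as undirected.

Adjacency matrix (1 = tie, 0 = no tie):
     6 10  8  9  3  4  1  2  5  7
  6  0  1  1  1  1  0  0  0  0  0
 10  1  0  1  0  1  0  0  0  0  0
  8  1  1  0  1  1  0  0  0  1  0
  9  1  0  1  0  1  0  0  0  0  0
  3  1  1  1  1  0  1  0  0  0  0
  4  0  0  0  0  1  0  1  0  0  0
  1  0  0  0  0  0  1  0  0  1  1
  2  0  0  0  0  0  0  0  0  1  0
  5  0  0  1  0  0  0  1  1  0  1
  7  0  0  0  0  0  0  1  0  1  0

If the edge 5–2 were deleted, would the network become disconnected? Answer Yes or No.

Without the 5–2 edge there is no alternate route between 5 and 2, so the network disconnects. It is a bridge.

Yes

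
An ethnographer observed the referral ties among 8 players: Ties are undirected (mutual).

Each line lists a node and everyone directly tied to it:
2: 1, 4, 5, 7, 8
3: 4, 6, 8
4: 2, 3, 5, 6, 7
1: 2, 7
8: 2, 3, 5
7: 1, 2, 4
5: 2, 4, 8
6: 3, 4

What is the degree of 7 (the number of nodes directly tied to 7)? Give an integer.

7 is directly tied to 1, 2, and 4. That is 3 neighbors, so the degree of 7 is 3.

3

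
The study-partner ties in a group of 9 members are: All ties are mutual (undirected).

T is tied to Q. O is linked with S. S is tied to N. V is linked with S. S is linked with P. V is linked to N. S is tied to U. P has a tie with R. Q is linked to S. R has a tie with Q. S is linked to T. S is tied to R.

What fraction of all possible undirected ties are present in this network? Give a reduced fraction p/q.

There are 12 edges and 9 nodes, so the maximum possible is C(9,2) = 36.
Density = 12/36 = 1/3.

1/3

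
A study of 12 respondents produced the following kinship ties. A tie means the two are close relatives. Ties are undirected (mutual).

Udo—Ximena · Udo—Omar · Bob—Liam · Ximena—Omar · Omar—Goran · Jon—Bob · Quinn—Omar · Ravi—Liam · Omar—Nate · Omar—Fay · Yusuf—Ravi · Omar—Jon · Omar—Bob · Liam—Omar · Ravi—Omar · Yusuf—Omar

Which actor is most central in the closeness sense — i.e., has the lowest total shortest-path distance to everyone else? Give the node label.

Omar

Farness (sum of distances to all others) for each node — Bob:19, Fay:21, Goran:21, Jon:20, Liam:19, Nate:21, Omar:11, Quinn:21, Ravi:19, Udo:20, Ximena:20, Yusuf:20.
The smallest farness is 11, for Omar, so Omar has the highest closeness.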